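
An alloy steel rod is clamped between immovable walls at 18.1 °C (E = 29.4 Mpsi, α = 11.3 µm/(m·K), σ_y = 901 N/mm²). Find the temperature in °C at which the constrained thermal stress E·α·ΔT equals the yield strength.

411 °C

E = 29.4 Mpsi = 202.7 GPa.
σ_y = 901 N/mm² = 901.0 MPa.
E·α·ΔT = 901.0 MPa ⇒ ΔT = 901.0 / (202.7×10³ × 11.3×10⁻⁶) = 393.4 K.
T = 18.1 + 393.4 = 411.5 °C.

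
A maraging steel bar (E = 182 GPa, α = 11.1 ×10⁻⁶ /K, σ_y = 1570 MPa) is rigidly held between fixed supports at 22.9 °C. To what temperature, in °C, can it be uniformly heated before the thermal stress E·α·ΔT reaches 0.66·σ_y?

536 °C

E·α·ΔT = 1036 MPa ⇒ ΔT = 1036 / (182.0×10³ × 11.1×10⁻⁶) = 512.9 K.
T = 22.9 + 512.9 = 535.8 °C.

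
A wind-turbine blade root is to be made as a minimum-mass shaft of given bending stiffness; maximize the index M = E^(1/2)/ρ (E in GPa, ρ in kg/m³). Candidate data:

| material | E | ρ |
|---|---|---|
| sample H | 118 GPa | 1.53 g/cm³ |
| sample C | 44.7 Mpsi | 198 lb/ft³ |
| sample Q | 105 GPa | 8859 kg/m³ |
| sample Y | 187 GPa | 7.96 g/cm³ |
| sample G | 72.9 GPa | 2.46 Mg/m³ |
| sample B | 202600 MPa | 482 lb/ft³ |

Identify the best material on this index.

sample H

In SI units:
  sample H: E = 118.0 GPa, ρ = 1530 kg/m³
  sample C: E = 308.2 GPa, ρ = 3172 kg/m³
  sample Q: E = 105.0 GPa, ρ = 8859 kg/m³
  sample Y: E = 187.0 GPa, ρ = 7960 kg/m³
  sample G: E = 72.90 GPa, ρ = 2460 kg/m³
  sample B: E = 202.6 GPa, ρ = 7721 kg/m³
  sample H: M = 7.10×10⁻³
  sample C: M = 5.54×10⁻³
  sample G: M = 3.47×10⁻³
  sample B: M = 1.84×10⁻³
  sample Y: M = 1.72×10⁻³
  sample Q: M = 1.16×10⁻³
Sample H ranks first.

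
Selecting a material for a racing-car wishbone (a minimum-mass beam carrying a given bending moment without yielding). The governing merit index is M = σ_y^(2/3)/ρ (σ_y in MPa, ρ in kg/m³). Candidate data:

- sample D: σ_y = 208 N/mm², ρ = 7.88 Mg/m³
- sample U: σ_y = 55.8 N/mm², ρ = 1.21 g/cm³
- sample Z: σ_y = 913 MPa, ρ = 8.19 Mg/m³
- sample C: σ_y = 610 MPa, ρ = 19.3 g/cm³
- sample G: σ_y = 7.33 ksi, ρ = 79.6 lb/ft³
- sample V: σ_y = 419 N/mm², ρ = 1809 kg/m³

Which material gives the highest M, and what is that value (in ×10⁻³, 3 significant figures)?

sample V, M = 31.0×10⁻³

After converting to SI:
  sample D: σ_y = 208.0 MPa, ρ = 7880 kg/m³
  sample U: σ_y = 55.80 MPa, ρ = 1210 kg/m³
  sample Z: σ_y = 913.0 MPa, ρ = 8190 kg/m³
  sample C: σ_y = 610.0 MPa, ρ = 19300 kg/m³
  sample G: σ_y = 50.54 MPa, ρ = 1275 kg/m³
  sample V: σ_y = 419.0 MPa, ρ = 1809 kg/m³
  sample V: M = 31.0×10⁻³
  sample U: M = 12.1×10⁻³
  sample Z: M = 11.5×10⁻³
  sample G: M = 10.7×10⁻³
  sample D: M = 4.46×10⁻³
  sample C: M = 3.73×10⁻³
Sample V has the largest M.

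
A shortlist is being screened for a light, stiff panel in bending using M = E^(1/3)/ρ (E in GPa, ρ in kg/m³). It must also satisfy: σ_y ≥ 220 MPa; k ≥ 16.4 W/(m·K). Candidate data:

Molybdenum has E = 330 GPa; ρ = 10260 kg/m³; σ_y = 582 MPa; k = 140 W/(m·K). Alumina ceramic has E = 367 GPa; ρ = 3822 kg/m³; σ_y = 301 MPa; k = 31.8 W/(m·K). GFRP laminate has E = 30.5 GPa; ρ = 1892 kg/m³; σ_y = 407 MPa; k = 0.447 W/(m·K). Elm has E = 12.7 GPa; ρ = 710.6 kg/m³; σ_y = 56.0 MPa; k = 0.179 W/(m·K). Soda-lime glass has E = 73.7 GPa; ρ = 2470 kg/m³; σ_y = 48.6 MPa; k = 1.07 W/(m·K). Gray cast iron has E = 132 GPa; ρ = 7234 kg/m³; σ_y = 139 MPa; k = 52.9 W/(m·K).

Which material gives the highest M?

Screen on constraints: σ_y ≥ 220 MPa; k ≥ 16.4 W/(m·K). Survivors: molybdenum, alumina ceramic.
Computing M directly (units already consistent):
  alumina ceramic: M = 1.87×10⁻³
  molybdenum: M = 0.674×10⁻³
Highest index: alumina ceramic.

alumina ceramic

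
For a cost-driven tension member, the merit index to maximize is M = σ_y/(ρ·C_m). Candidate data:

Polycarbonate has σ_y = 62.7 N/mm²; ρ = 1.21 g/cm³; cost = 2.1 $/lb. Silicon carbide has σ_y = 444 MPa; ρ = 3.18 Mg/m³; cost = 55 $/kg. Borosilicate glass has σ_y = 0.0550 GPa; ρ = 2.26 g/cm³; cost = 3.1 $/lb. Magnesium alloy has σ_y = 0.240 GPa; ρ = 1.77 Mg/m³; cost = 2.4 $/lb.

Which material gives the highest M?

magnesium alloy

Normalizing units and computing the index:
  polycarbonate: σ_y = 62.70 MPa, ρ = 1210 kg/m³, cost = 4.630 $/kg
  silicon carbide: σ_y = 444.0 MPa, ρ = 3180 kg/m³, cost = 55.00 $/kg
  borosilicate glass: σ_y = 55.00 MPa, ρ = 2260 kg/m³, cost = 6.834 $/kg
  magnesium alloy: σ_y = 240.0 MPa, ρ = 1770 kg/m³, cost = 5.291 $/kg
  magnesium alloy: M = 25.6 kN·m per $
  polycarbonate: M = 11.2 kN·m per $
  borosilicate glass: M = 3.56 kN·m per $
  silicon carbide: M = 2.54 kN·m per $
Highest index: magnesium alloy.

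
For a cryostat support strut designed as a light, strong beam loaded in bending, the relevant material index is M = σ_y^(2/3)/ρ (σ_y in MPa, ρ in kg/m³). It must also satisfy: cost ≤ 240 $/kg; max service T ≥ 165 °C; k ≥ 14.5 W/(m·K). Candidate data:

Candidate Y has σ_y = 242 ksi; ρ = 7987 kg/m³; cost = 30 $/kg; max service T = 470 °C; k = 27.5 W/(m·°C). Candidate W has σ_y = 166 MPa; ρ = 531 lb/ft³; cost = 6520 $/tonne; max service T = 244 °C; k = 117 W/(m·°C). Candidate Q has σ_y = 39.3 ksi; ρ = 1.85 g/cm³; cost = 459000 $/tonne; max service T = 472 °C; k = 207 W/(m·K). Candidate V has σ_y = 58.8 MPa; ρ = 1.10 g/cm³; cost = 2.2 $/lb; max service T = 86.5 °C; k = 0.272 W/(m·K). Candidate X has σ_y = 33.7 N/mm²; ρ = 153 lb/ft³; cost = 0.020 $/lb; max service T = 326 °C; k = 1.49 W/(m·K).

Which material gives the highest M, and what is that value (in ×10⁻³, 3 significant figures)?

candidate Y, M = 17.6×10⁻³

Screen on constraints: cost ≤ 240 $/kg; max service T ≥ 165 °C; k ≥ 14.5 W/(m·K). Survivors: candidate Y, candidate W.
Putting every candidate on a common basis:
  candidate Y: σ_y = 1669 MPa, ρ = 7987 kg/m³
  candidate W: σ_y = 166.0 MPa, ρ = 8506 kg/m³
  candidate Y: M = 17.6×10⁻³
  candidate W: M = 3.55×10⁻³
Candidate Y ranks first.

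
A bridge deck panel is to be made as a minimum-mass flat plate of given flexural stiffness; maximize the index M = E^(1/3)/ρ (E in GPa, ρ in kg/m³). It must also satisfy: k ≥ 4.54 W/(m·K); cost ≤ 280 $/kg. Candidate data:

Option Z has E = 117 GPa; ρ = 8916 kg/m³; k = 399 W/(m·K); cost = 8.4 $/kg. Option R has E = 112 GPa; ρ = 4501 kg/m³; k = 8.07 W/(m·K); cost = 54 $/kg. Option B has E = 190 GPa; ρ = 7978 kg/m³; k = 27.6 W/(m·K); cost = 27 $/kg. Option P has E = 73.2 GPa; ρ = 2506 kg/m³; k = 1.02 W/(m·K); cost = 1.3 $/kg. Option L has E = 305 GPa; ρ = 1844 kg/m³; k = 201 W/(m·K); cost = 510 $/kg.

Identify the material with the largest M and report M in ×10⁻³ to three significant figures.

Screen on constraints: k ≥ 4.54 W/(m·K); cost ≤ 280 $/kg. Survivors: option Z, option R, option B.
Per-candidate index values:
  option R: M = 1.07×10⁻³
  option B: M = 0.721×10⁻³
  option Z: M = 0.549×10⁻³
The maximum is for option R.

option R, M = 1.07×10⁻³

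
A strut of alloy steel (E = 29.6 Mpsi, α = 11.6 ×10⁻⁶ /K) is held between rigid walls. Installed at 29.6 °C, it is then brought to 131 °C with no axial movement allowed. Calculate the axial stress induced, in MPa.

240 MPa

E = 29.6 Mpsi = 204.1 GPa.
ΔT = 101.4 K. Constrained thermal stress σ = E·α·ΔT = 204.1×10³ MPa × 11.6×10⁻⁶ × 101.4 = 240 MPa (compressive).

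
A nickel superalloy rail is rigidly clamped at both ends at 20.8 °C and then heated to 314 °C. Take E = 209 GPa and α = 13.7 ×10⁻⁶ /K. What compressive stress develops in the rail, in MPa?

ΔT = 293.2 K. Constrained thermal stress σ = E·α·ΔT = 209.0×10³ MPa × 13.7×10⁻⁶ × 293.2 = 840 MPa (compressive).

840 MPa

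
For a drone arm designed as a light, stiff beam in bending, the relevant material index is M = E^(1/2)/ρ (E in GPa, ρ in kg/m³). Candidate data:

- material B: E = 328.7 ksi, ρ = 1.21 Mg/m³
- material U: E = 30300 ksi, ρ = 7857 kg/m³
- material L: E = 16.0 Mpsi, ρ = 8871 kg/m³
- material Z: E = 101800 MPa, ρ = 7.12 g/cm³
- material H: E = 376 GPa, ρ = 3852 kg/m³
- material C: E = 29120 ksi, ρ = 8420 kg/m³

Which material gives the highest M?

Normalizing units and computing the index:
  material B: E = 2.266 GPa, ρ = 1210 kg/m³
  material U: E = 208.9 GPa, ρ = 7857 kg/m³
  material L: E = 110.3 GPa, ρ = 8871 kg/m³
  material Z: E = 101.8 GPa, ρ = 7120 kg/m³
  material H: E = 376.0 GPa, ρ = 3852 kg/m³
  material C: E = 200.8 GPa, ρ = 8420 kg/m³
  material H: M = 5.03×10⁻³
  material U: M = 1.84×10⁻³
  material C: M = 1.68×10⁻³
  material Z: M = 1.42×10⁻³
  material B: M = 1.24×10⁻³
  material L: M = 1.18×10⁻³
Material H ranks first.

material H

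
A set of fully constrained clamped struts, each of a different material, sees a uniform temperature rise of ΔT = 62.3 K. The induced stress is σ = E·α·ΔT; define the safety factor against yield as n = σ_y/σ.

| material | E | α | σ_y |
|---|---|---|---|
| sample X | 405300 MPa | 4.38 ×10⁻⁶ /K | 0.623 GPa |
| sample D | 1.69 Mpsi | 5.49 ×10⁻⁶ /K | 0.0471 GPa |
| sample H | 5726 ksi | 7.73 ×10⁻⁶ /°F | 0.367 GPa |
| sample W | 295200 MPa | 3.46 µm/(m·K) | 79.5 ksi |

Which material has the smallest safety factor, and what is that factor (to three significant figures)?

sample X, n = 5.63

Converting E to GPa, α to ×10⁻⁶/K, σ_y to MPa, then σ and n for each:
  sample X: E = 405.3, α = 4.38, σ_y = 623.0 → σ = 111 MPa, n = 5.63
  sample D: E = 11.65, α = 5.49, σ_y = 47.10 → σ = 3.99 MPa, n = 11.8
  sample H: E = 39.48, α = 13.9, σ_y = 367.0 → σ = 34.2 MPa, n = 10.7
  sample W: E = 295.2, α = 3.46, σ_y = 548.1 → σ = 63.6 MPa, n = 8.61
Sample X has the lowest safety factor, n = 5.63.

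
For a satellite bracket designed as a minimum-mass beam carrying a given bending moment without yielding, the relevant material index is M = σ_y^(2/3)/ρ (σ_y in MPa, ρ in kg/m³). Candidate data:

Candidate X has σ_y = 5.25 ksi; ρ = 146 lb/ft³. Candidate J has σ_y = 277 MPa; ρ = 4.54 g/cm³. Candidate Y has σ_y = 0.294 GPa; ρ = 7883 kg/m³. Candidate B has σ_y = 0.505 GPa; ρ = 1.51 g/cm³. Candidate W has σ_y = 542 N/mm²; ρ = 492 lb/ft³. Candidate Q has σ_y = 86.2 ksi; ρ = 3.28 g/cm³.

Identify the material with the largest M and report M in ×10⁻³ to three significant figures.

Convert each candidate to consistent units, then evaluate M:
  candidate X: σ_y = 36.20 MPa, ρ = 2339 kg/m³
  candidate J: σ_y = 277.0 MPa, ρ = 4540 kg/m³
  candidate Y: σ_y = 294.0 MPa, ρ = 7883 kg/m³
  candidate B: σ_y = 505.0 MPa, ρ = 1510 kg/m³
  candidate W: σ_y = 542.0 MPa, ρ = 7881 kg/m³
  candidate Q: σ_y = 594.3 MPa, ρ = 3280 kg/m³
  candidate B: M = 42.0×10⁻³
  candidate Q: M = 21.6×10⁻³
  candidate J: M = 9.36×10⁻³
  candidate W: M = 8.43×10⁻³
  candidate Y: M = 5.61×10⁻³
  candidate X: M = 4.68×10⁻³
The maximum is for candidate B.

candidate B, M = 42.0×10⁻³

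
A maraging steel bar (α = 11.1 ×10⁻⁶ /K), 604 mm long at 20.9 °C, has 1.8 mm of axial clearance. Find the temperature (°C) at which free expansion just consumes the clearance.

α·L₀·ΔT = 1.8 mm ⇒ ΔT = 1.8 / (11.1×10⁻⁶ × 604.0) = 268.5 K.
T = 20.9 + 268.5 = 289.4 °C.

289 °C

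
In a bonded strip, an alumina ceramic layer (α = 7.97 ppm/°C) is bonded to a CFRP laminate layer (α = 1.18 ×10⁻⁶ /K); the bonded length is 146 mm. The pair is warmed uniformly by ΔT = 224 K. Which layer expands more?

α(alumina ceramic) = 7.97×10⁻⁶/K vs α(CFRP laminate) = 1.18×10⁻⁶/K.
Higher α expands more for the same ΔT: alumina ceramic.

alumina ceramic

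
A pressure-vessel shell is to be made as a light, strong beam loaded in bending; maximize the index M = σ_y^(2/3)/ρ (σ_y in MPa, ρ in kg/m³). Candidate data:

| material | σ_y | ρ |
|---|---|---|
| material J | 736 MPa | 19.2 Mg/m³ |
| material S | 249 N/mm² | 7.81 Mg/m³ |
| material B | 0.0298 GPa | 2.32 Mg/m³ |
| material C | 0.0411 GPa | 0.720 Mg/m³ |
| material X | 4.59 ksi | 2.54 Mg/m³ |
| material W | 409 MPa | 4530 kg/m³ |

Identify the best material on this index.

Putting every candidate on a common basis:
  material J: σ_y = 736.0 MPa, ρ = 19200 kg/m³
  material S: σ_y = 249.0 MPa, ρ = 7810 kg/m³
  material B: σ_y = 29.80 MPa, ρ = 2320 kg/m³
  material C: σ_y = 41.10 MPa, ρ = 720.0 kg/m³
  material X: σ_y = 31.65 MPa, ρ = 2540 kg/m³
  material W: σ_y = 409.0 MPa, ρ = 4530 kg/m³
  material C: M = 16.5×10⁻³
  material W: M = 12.2×10⁻³
  material S: M = 5.07×10⁻³
  material J: M = 4.25×10⁻³
  material B: M = 4.14×10⁻³
  material X: M = 3.94×10⁻³
Material C ranks first.

material C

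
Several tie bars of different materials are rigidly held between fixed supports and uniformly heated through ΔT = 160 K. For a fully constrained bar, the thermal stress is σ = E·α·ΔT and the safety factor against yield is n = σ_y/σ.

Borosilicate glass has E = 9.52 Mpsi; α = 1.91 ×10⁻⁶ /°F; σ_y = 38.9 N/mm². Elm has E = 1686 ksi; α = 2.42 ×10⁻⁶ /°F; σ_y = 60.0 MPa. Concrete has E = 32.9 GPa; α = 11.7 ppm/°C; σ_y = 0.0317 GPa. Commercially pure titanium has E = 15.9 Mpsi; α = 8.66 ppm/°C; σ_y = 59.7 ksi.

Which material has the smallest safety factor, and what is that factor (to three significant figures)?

concrete, n = 0.515

In consistent units (E in GPa, α in ×10⁻⁶/K, σ_y in MPa):
  borosilicate glass: E = 65.64, α = 3.44, σ_y = 38.90 → σ = 36.1 MPa, n = 1.08
  elm: E = 11.62, α = 4.36, σ_y = 60.00 → σ = 8.10 MPa, n = 7.41
  concrete: E = 32.90, α = 11.7, σ_y = 31.70 → σ = 61.6 MPa, n = 0.515
  commercially pure titanium: E = 109.6, α = 8.66, σ_y = 411.6 → σ = 152 MPa, n = 2.71
The minimum is concrete at n = 0.515.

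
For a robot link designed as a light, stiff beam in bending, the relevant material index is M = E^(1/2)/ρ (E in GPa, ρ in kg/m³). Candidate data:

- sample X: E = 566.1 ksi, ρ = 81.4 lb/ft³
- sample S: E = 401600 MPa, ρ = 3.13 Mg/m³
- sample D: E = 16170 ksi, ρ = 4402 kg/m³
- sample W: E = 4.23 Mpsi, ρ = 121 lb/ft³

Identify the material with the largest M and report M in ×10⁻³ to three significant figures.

In SI units:
  sample X: E = 3.903 GPa, ρ = 1304 kg/m³
  sample S: E = 401.6 GPa, ρ = 3130 kg/m³
  sample D: E = 111.5 GPa, ρ = 4402 kg/m³
  sample W: E = 29.16 GPa, ρ = 1938 kg/m³
  sample S: M = 6.40×10⁻³
  sample W: M = 2.79×10⁻³
  sample D: M = 2.40×10⁻³
  sample X: M = 1.52×10⁻³
Sample S ranks first.

sample S, M = 6.40×10⁻³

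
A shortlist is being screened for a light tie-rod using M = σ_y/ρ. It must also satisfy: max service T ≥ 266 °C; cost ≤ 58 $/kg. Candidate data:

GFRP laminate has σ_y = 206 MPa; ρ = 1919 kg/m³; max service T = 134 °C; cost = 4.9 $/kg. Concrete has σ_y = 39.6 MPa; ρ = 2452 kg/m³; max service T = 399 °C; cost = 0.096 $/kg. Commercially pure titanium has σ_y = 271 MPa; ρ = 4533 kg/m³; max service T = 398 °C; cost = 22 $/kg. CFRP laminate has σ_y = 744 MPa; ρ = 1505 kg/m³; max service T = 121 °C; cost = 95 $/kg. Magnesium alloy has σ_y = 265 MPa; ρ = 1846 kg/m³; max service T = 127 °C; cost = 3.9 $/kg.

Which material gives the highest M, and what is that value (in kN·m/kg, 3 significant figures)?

commercially pure titanium, M = 59.8 kN·m/kg

Screen on constraints: max service T ≥ 266 °C; cost ≤ 58 $/kg. Survivors: concrete, commercially pure titanium.
Per-candidate index values:
  commercially pure titanium: M = 59.8 kN·m/kg
  concrete: M = 16.2 kN·m/kg
Highest index: commercially pure titanium.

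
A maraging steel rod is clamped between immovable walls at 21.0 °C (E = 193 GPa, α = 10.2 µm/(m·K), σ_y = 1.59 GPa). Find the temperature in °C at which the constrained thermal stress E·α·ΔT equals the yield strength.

829 °C

σ_y = 1.59 GPa = 1590 MPa.
E·α·ΔT = 1590 MPa ⇒ ΔT = 1590 / (193.0×10³ × 10.2×10⁻⁶) = 807.7 K.
T = 21.0 + 807.7 = 828.7 °C.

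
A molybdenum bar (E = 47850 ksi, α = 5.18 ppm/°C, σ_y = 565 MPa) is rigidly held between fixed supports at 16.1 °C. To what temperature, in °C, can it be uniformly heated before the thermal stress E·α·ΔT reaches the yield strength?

347 °C

E = 47850 ksi = 329.9 GPa.
E·α·ΔT = 565.0 MPa ⇒ ΔT = 565.0 / (329.9×10³ × 5.18×10⁻⁶) = 330.6 K.
T = 16.1 + 330.6 = 346.7 °C.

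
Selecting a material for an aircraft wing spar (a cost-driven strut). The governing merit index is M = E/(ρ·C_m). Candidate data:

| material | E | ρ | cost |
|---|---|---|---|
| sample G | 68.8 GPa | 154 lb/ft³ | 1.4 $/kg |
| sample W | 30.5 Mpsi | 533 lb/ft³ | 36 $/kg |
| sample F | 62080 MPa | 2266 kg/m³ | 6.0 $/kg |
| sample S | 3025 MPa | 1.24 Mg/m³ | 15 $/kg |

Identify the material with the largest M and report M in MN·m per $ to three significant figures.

sample G, M = 19.9 MN·m per $

After converting to SI:
  sample G: E = 68.80 GPa, ρ = 2467 kg/m³, cost = 1.400 $/kg
  sample W: E = 210.3 GPa, ρ = 8538 kg/m³, cost = 36.00 $/kg
  sample F: E = 62.08 GPa, ρ = 2266 kg/m³, cost = 6.000 $/kg
  sample S: E = 3.025 GPa, ρ = 1240 kg/m³, cost = 15.00 $/kg
  sample G: M = 19.9 MN·m per $
  sample F: M = 4.57 MN·m per $
  sample W: M = 0.684 MN·m per $
  sample S: M = 0.163 MN·m per $
Sample G ranks first.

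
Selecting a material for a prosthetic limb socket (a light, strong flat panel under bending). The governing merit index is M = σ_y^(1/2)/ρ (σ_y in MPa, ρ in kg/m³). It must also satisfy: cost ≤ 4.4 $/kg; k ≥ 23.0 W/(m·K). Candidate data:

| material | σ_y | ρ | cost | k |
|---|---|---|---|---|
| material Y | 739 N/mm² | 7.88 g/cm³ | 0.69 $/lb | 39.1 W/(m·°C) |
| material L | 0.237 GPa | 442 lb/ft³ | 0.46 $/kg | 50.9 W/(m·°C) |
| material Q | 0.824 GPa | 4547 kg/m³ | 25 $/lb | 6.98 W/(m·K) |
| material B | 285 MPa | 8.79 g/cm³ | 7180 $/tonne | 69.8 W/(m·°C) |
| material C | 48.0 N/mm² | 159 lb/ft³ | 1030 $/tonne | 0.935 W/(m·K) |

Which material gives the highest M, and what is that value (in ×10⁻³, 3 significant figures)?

Screen on constraints: cost ≤ 4.4 $/kg; k ≥ 23.0 W/(m·K). Survivors: material Y, material L.
After converting to SI:
  material Y: σ_y = 739.0 MPa, ρ = 7880 kg/m³
  material L: σ_y = 237.0 MPa, ρ = 7080 kg/m³
  material Y: M = 3.45×10⁻³
  material L: M = 2.17×10⁻³
Material Y ranks first.

material Y, M = 3.45×10⁻³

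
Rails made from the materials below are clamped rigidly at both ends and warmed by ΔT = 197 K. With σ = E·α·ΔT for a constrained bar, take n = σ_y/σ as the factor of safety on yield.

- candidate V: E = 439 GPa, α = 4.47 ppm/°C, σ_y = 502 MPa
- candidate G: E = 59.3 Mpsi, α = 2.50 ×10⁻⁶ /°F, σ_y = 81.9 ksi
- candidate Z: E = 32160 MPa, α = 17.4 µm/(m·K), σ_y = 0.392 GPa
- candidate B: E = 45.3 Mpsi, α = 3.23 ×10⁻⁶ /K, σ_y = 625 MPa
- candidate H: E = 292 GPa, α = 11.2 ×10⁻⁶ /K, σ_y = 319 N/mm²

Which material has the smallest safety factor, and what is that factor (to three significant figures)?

candidate H, n = 0.495

Per material, after unit conversion:
  candidate V: E = 439.0, α = 4.47, σ_y = 502.0 → σ = 387 MPa, n = 1.30
  candidate G: E = 408.9, α = 4.50, σ_y = 564.7 → σ = 362 MPa, n = 1.56
  candidate Z: E = 32.16, α = 17.4, σ_y = 392.0 → σ = 110 MPa, n = 3.56
  candidate B: E = 312.3, α = 3.23, σ_y = 625.0 → σ = 199 MPa, n = 3.14
  candidate H: E = 292.0, α = 11.2, σ_y = 319.0 → σ = 644 MPa, n = 0.495
Smallest n: candidate H with n = 0.495.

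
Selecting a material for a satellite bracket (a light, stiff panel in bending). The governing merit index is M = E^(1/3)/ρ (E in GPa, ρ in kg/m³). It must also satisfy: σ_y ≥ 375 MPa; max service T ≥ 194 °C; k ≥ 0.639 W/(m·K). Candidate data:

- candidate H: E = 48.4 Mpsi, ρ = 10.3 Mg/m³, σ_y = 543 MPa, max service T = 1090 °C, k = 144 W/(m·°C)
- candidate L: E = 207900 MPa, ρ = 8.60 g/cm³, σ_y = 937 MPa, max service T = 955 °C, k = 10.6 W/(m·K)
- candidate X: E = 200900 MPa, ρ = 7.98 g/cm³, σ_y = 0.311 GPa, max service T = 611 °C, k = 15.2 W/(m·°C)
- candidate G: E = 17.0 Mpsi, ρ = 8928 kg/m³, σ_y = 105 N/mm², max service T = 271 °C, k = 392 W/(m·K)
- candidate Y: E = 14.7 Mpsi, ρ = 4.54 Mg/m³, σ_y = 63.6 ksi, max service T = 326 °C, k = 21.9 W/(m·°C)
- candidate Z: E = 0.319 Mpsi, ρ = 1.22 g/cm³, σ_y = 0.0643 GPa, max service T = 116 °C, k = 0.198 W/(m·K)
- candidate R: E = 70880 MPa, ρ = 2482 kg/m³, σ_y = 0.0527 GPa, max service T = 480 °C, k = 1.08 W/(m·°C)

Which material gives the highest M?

candidate Y

Screen on constraints: σ_y ≥ 375 MPa; max service T ≥ 194 °C; k ≥ 0.639 W/(m·K). Survivors: candidate H, candidate L, candidate Y.
Convert each candidate to consistent units, then evaluate M:
  candidate H: E = 333.7 GPa, ρ = 10300 kg/m³
  candidate L: E = 207.9 GPa, ρ = 8600 kg/m³
  candidate Y: E = 101.4 GPa, ρ = 4540 kg/m³
  candidate Y: M = 1.03×10⁻³
  candidate L: M = 0.689×10⁻³
  candidate H: M = 0.673×10⁻³
Highest index: candidate Y.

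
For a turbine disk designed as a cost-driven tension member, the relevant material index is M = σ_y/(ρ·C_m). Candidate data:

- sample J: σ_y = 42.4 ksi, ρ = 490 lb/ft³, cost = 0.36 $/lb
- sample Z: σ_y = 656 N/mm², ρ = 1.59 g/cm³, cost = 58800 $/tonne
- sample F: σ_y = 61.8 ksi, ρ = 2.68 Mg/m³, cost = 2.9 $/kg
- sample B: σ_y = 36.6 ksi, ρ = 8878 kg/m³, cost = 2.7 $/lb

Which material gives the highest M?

Putting every candidate on a common basis:
  sample J: σ_y = 292.3 MPa, ρ = 7849 kg/m³, cost = 0.7937 $/kg
  sample Z: σ_y = 656.0 MPa, ρ = 1590 kg/m³, cost = 58.80 $/kg
  sample F: σ_y = 426.1 MPa, ρ = 2680 kg/m³, cost = 2.900 $/kg
  sample B: σ_y = 252.3 MPa, ρ = 8878 kg/m³, cost = 5.952 $/kg
  sample F: M = 54.8 kN·m per $
  sample J: M = 46.9 kN·m per $
  sample Z: M = 7.02 kN·m per $
  sample B: M = 4.78 kN·m per $
The maximum is for sample F.

sample F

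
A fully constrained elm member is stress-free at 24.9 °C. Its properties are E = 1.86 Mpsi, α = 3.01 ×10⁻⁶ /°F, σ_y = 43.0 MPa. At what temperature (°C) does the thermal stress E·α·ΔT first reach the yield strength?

E = 1.86 Mpsi = 12.82 GPa.
α = 3.01×10⁻⁶/°F × 9/5 = 5.42×10⁻⁶/K.
E·α·ΔT = 43.00 MPa ⇒ ΔT = 43.00 / (12.82×10³ × 5.42×10⁻⁶) = 618.9 K.
T = 24.9 + 618.9 = 643.8 °C.

644 °C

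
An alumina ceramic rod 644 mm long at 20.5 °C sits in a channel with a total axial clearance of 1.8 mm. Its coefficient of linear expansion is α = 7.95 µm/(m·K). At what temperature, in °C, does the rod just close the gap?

α·L₀·ΔT = 1.8 mm ⇒ ΔT = 1.8 / (7.95×10⁻⁶ × 644.0) = 351.6 K.
T = 20.5 + 351.6 = 372.1 °C.

372 °C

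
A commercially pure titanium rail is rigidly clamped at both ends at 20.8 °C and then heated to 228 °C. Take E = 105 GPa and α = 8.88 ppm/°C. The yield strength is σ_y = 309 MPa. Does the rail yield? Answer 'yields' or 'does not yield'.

does not yield

ΔT = 207.2 K. Constrained thermal stress σ = E·α·ΔT = 105.0×10³ MPa × 8.88×10⁻⁶ × 207.2 = 193 MPa (compressive).
Compare to σ_y = 309 MPa: σ < σ_y, so it does not yield.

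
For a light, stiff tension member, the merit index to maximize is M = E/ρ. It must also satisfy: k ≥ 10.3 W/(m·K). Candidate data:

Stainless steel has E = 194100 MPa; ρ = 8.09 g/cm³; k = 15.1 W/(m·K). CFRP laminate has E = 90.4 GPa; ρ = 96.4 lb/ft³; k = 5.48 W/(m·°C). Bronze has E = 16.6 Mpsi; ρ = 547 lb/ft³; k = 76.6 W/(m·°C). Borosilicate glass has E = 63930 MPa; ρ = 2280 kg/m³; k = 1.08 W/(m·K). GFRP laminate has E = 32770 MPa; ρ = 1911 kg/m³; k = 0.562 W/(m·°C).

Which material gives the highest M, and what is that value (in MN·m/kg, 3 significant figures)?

Screen on constraints: k ≥ 10.3 W/(m·K). Survivors: stainless steel, bronze.
Normalizing units and computing the index:
  stainless steel: E = 194.1 GPa, ρ = 8090 kg/m³
  bronze: E = 114.5 GPa, ρ = 8762 kg/m³
  stainless steel: M = 24.0 MN·m/kg
  bronze: M = 13.1 MN·m/kg
Stainless steel has the largest M.

stainless steel, M = 24.0 MN·m/kg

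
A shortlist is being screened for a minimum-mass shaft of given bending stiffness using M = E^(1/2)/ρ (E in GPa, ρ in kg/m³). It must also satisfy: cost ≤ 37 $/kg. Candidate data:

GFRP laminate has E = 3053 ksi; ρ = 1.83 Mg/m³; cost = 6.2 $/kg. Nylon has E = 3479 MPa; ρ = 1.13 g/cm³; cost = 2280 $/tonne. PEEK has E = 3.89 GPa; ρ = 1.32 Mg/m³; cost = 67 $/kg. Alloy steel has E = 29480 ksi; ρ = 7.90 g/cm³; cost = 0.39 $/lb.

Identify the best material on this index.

Screen on constraints: cost ≤ 37 $/kg. Survivors: GFRP laminate, nylon, alloy steel.
After converting to SI:
  GFRP laminate: E = 21.05 GPa, ρ = 1830 kg/m³
  nylon: E = 3.479 GPa, ρ = 1130 kg/m³
  alloy steel: E = 203.3 GPa, ρ = 7900 kg/m³
  GFRP laminate: M = 2.51×10⁻³
  alloy steel: M = 1.80×10⁻³
  nylon: M = 1.65×10⁻³
The maximum is for GFRP laminate.

GFRP laminate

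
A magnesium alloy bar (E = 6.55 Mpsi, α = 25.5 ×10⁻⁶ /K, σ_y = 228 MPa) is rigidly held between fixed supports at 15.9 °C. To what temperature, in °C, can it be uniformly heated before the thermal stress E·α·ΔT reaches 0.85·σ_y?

E = 6.55 Mpsi = 45.16 GPa.
E·α·ΔT = 193.8 MPa ⇒ ΔT = 193.8 / (45.16×10³ × 25.5×10⁻⁶) = 168.3 K.
T = 15.9 + 168.3 = 184.2 °C.

184 °C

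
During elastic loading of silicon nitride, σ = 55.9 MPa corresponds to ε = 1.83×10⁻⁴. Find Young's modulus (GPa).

E = σ/ε = 55.9 MPa / 1.83×10⁻⁴ = 305500 MPa = 305 GPa.

305 GPa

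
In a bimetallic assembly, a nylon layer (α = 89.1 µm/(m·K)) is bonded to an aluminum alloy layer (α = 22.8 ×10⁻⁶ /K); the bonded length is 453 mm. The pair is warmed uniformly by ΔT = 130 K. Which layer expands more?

nylon

α(nylon) = 89.1×10⁻⁶/K vs α(aluminum alloy) = 22.8×10⁻⁶/K.
Higher α expands more for the same ΔT: nylon.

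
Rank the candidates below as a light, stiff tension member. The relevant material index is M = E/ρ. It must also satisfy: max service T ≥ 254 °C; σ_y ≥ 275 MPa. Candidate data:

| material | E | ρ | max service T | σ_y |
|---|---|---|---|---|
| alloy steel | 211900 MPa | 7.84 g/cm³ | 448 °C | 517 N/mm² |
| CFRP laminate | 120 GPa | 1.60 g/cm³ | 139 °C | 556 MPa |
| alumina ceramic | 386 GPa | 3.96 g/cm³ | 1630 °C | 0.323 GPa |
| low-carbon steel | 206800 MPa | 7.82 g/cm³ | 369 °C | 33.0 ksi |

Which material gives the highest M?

alumina ceramic

Screen on constraints: max service T ≥ 254 °C; σ_y ≥ 275 MPa. Survivors: alloy steel, alumina ceramic.
Convert each candidate to consistent units, then evaluate M:
  alloy steel: E = 211.9 GPa, ρ = 7840 kg/m³
  alumina ceramic: E = 386.0 GPa, ρ = 3960 kg/m³
  alumina ceramic: M = 97.5 MN·m/kg
  alloy steel: M = 27.0 MN·m/kg
Highest index: alumina ceramic.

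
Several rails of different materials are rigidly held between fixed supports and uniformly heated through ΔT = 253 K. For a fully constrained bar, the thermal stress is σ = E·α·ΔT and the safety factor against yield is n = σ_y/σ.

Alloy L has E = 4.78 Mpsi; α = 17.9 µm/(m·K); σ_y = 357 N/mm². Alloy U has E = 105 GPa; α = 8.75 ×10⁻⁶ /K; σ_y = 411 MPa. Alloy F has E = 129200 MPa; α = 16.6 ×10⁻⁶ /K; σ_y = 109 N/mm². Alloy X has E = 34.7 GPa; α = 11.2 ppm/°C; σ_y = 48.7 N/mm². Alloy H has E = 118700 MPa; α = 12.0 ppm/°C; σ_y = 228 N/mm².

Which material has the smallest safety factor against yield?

alloy F

With everything in SI (GPa, ×10⁻⁶/K, MPa):
  alloy L: E = 32.96, α = 17.9, σ_y = 357.0 → σ = 149 MPa, n = 2.39
  alloy U: E = 105.0, α = 8.75, σ_y = 411.0 → σ = 232 MPa, n = 1.77
  alloy F: E = 129.2, α = 16.6, σ_y = 109.0 → σ = 543 MPa, n = 0.201
  alloy X: E = 34.70, α = 11.2, σ_y = 48.70 → σ = 98.3 MPa, n = 0.495
  alloy H: E = 118.7, α = 12.0, σ_y = 228.0 → σ = 360 MPa, n = 0.633
Smallest n: alloy F with n = 0.201.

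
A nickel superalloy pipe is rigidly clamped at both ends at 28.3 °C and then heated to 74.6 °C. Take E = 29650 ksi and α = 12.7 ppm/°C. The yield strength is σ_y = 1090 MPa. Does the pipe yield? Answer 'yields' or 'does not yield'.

does not yield

E = 29650 ksi = 204.4 GPa.
ΔT = 46.30 K. Constrained thermal stress σ = E·α·ΔT = 204.4×10³ MPa × 12.7×10⁻⁶ × 46.30 = 120 MPa (compressive).
Compare to σ_y = 1090 MPa: σ < σ_y, so it does not yield.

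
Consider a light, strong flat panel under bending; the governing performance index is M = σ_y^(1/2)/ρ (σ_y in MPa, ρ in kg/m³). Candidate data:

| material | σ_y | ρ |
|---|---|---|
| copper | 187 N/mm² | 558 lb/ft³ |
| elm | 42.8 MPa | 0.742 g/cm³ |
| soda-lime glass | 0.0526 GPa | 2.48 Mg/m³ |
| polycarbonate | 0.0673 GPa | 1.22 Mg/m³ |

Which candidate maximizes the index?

elm

Convert each candidate to consistent units, then evaluate M:
  copper: σ_y = 187.0 MPa, ρ = 8938 kg/m³
  elm: σ_y = 42.80 MPa, ρ = 742.0 kg/m³
  soda-lime glass: σ_y = 52.60 MPa, ρ = 2480 kg/m³
  polycarbonate: σ_y = 67.30 MPa, ρ = 1220 kg/m³
  elm: M = 8.82×10⁻³
  polycarbonate: M = 6.72×10⁻³
  soda-lime glass: M = 2.92×10⁻³
  copper: M = 1.53×10⁻³
Elm has the largest M.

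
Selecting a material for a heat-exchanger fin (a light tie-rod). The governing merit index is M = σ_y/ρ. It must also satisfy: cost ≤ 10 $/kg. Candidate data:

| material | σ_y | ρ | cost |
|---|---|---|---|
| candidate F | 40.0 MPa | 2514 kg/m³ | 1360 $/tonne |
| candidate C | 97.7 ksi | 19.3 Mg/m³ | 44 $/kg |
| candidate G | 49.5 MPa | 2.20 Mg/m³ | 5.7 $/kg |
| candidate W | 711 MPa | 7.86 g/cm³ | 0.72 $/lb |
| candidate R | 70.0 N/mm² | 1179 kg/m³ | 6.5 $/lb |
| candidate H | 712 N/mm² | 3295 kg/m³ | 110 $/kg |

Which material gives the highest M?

Screen on constraints: cost ≤ 10 $/kg. Survivors: candidate F, candidate G, candidate W.
In SI units:
  candidate F: σ_y = 40.00 MPa, ρ = 2514 kg/m³
  candidate G: σ_y = 49.50 MPa, ρ = 2200 kg/m³
  candidate W: σ_y = 711.0 MPa, ρ = 7860 kg/m³
  candidate W: M = 90.5 kN·m/kg
  candidate G: M = 22.5 kN·m/kg
  candidate F: M = 15.9 kN·m/kg
Candidate W has the largest M.

candidate W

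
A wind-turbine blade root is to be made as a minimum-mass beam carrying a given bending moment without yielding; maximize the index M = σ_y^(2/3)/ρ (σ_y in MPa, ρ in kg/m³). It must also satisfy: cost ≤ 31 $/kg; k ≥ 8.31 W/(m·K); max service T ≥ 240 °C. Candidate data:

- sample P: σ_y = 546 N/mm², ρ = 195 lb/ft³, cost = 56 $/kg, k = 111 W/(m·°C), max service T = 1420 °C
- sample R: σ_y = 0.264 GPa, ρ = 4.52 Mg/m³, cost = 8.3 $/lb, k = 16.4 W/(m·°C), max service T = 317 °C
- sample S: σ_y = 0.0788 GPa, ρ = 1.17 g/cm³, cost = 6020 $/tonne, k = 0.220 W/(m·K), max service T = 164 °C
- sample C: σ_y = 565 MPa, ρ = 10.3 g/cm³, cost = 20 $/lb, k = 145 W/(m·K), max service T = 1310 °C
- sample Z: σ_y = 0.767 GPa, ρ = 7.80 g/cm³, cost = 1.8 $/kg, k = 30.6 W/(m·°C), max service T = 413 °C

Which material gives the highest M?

sample Z

Screen on constraints: cost ≤ 31 $/kg; k ≥ 8.31 W/(m·K); max service T ≥ 240 °C. Survivors: sample R, sample Z.
Normalizing units and computing the index:
  sample R: σ_y = 264.0 MPa, ρ = 4520 kg/m³
  sample Z: σ_y = 767.0 MPa, ρ = 7800 kg/m³
  sample Z: M = 10.7×10⁻³
  sample R: M = 9.10×10⁻³
The maximum is for sample Z.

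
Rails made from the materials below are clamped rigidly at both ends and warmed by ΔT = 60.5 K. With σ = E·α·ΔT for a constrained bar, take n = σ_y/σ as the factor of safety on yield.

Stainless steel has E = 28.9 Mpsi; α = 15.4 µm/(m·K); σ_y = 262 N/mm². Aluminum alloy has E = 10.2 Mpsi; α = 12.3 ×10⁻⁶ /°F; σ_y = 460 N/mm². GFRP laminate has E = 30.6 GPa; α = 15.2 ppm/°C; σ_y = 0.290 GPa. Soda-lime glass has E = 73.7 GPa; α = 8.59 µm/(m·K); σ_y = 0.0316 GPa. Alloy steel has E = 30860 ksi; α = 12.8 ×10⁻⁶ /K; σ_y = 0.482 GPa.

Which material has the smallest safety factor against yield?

soda-lime glass

Per material, after unit conversion:
  stainless steel: E = 199.3, α = 15.4, σ_y = 262.0 → σ = 186 MPa, n = 1.41
  aluminum alloy: E = 70.33, α = 22.1, σ_y = 460.0 → σ = 94.2 MPa, n = 4.88
  GFRP laminate: E = 30.60, α = 15.2, σ_y = 290.0 → σ = 28.1 MPa, n = 10.3
  soda-lime glass: E = 73.70, α = 8.59, σ_y = 31.60 → σ = 38.3 MPa, n = 0.825
  alloy steel: E = 212.8, α = 12.8, σ_y = 482.0 → σ = 165 MPa, n = 2.93
Soda-lime glass has the lowest safety factor, n = 0.825.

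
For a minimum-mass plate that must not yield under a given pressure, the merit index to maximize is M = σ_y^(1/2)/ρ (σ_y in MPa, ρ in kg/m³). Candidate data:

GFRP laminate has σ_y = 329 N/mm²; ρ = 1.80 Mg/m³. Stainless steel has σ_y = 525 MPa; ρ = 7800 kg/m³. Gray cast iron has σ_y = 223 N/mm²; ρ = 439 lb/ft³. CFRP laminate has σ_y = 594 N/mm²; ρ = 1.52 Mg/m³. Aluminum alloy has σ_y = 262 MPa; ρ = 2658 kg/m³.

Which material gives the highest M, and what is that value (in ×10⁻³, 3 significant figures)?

CFRP laminate, M = 16.0×10⁻³

Putting every candidate on a common basis:
  GFRP laminate: σ_y = 329.0 MPa, ρ = 1800 kg/m³
  stainless steel: σ_y = 525.0 MPa, ρ = 7800 kg/m³
  gray cast iron: σ_y = 223.0 MPa, ρ = 7032 kg/m³
  CFRP laminate: σ_y = 594.0 MPa, ρ = 1520 kg/m³
  aluminum alloy: σ_y = 262.0 MPa, ρ = 2658 kg/m³
  CFRP laminate: M = 16.0×10⁻³
  GFRP laminate: M = 10.1×10⁻³
  aluminum alloy: M = 6.09×10⁻³
  stainless steel: M = 2.94×10⁻³
  gray cast iron: M = 2.12×10⁻³
CFRP laminate has the largest M.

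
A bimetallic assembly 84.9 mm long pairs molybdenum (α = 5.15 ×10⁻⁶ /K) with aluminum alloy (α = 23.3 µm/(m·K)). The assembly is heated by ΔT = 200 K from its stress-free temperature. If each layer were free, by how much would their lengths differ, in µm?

308 µm

Δα = |5.15 − 23.3|×10⁻⁶/K = 18.1×10⁻⁶/K.
ΔL_mismatch = Δα·L·ΔT = 18.1×10⁻⁶ × 84.9 mm × 200.0 K = 308 µm.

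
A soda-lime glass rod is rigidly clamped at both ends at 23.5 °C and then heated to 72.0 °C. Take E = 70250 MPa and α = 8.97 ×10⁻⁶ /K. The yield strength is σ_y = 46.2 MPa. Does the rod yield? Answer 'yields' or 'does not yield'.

does not yield

E = 70250 MPa = 70.25 GPa.
ΔT = 48.50 K. Constrained thermal stress σ = E·α·ΔT = 70.25×10³ MPa × 8.97×10⁻⁶ × 48.50 = 30.6 MPa (compressive).
Compare to σ_y = 46.2 MPa: σ < σ_y, so it does not yield.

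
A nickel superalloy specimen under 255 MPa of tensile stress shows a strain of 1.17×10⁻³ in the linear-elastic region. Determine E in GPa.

218 GPa

E = σ/ε = 255 MPa / 1.17×10⁻³ = 217900 MPa = 218 GPa.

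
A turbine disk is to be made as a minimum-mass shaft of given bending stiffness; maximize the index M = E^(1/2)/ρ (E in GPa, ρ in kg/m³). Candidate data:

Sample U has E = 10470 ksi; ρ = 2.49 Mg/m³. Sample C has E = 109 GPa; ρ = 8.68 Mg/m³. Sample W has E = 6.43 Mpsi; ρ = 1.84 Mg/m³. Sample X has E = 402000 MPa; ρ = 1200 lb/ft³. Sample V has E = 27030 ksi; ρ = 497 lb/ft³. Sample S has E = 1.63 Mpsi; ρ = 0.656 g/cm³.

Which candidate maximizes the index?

Putting every candidate on a common basis:
  sample U: E = 72.19 GPa, ρ = 2490 kg/m³
  sample C: E = 109.0 GPa, ρ = 8680 kg/m³
  sample W: E = 44.33 GPa, ρ = 1840 kg/m³
  sample X: E = 402.0 GPa, ρ = 19220 kg/m³
  sample V: E = 186.4 GPa, ρ = 7961 kg/m³
  sample S: E = 11.24 GPa, ρ = 656.0 kg/m³
  sample S: M = 5.11×10⁻³
  sample W: M = 3.62×10⁻³
  sample U: M = 3.41×10⁻³
  sample V: M = 1.71×10⁻³
  sample C: M = 1.20×10⁻³
  sample X: M = 1.04×10⁻³
Highest index: sample S.

sample S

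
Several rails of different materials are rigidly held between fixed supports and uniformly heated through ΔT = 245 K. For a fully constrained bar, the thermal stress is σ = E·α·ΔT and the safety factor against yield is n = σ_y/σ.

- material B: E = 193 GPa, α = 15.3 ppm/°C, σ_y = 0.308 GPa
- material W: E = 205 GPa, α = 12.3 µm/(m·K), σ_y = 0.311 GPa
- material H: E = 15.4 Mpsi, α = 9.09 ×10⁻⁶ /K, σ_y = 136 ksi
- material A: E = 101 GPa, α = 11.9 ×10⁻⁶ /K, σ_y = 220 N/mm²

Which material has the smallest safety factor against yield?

material B

Converting E to GPa, α to ×10⁻⁶/K, σ_y to MPa, then σ and n for each:
  material B: E = 193.0, α = 15.3, σ_y = 308.0 → σ = 723 MPa, n = 0.426
  material W: E = 205.0, α = 12.3, σ_y = 311.0 → σ = 618 MPa, n = 0.503
  material H: E = 106.2, α = 9.09, σ_y = 937.7 → σ = 236 MPa, n = 3.97
  material A: E = 101.0, α = 11.9, σ_y = 220.0 → σ = 294 MPa, n = 0.747
Material B has the lowest safety factor, n = 0.426.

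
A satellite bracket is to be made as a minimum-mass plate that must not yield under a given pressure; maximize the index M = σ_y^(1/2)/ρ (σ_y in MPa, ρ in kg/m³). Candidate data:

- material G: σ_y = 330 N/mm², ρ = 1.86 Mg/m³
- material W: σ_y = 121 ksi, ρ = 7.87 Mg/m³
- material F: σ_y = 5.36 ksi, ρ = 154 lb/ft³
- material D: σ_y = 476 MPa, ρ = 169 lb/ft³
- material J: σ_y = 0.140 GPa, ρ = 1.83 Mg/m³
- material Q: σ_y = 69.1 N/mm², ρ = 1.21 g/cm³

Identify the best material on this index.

In SI units:
  material G: σ_y = 330.0 MPa, ρ = 1860 kg/m³
  material W: σ_y = 834.3 MPa, ρ = 7870 kg/m³
  material F: σ_y = 36.96 MPa, ρ = 2467 kg/m³
  material D: σ_y = 476.0 MPa, ρ = 2707 kg/m³
  material J: σ_y = 140.0 MPa, ρ = 1830 kg/m³
  material Q: σ_y = 69.10 MPa, ρ = 1210 kg/m³
  material G: M = 9.77×10⁻³
  material D: M = 8.06×10⁻³
  material Q: M = 6.87×10⁻³
  material J: M = 6.47×10⁻³
  material W: M = 3.67×10⁻³
  material F: M = 2.46×10⁻³
Highest index: material G.

material G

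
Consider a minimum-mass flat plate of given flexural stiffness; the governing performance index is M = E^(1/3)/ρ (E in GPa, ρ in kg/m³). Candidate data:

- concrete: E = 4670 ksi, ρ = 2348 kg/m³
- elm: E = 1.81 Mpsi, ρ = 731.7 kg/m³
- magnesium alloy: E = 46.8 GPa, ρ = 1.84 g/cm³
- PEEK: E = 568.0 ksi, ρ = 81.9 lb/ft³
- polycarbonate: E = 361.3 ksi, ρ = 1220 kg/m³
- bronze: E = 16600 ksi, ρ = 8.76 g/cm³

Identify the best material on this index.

In SI units:
  concrete: E = 32.20 GPa, ρ = 2348 kg/m³
  elm: E = 12.48 GPa, ρ = 731.7 kg/m³
  magnesium alloy: E = 46.80 GPa, ρ = 1840 kg/m³
  PEEK: E = 3.916 GPa, ρ = 1312 kg/m³
  polycarbonate: E = 2.491 GPa, ρ = 1220 kg/m³
  bronze: E = 114.5 GPa, ρ = 8760 kg/m³
  elm: M = 3.17×10⁻³
  magnesium alloy: M = 1.96×10⁻³
  concrete: M = 1.35×10⁻³
  PEEK: M = 1.20×10⁻³
  polycarbonate: M = 1.11×10⁻³
  bronze: M = 0.554×10⁻³
Elm ranks first.

elm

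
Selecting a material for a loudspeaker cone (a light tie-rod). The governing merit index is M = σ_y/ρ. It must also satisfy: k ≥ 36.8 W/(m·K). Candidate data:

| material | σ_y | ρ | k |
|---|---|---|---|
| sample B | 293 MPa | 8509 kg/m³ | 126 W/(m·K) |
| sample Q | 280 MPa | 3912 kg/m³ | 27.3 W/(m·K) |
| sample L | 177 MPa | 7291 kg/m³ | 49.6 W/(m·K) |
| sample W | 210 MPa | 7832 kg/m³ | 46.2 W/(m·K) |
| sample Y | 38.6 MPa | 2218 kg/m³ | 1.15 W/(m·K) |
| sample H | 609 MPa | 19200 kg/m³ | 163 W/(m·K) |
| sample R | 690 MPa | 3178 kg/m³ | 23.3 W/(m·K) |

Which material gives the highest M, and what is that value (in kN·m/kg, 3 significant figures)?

Screen on constraints: k ≥ 36.8 W/(m·K). Survivors: sample B, sample L, sample W, sample H.
Computing M directly (units already consistent):
  sample B: M = 34.4 kN·m/kg
  sample H: M = 31.7 kN·m/kg
  sample W: M = 26.8 kN·m/kg
  sample L: M = 24.3 kN·m/kg
Highest index: sample B.

sample B, M = 34.4 kN·m/kg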